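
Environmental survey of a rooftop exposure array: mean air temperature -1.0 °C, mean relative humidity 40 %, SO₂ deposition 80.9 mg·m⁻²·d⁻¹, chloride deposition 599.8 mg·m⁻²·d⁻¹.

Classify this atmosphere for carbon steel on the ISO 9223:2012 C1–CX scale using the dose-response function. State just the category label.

carbon steel: temperature factor f = +0.150·(-11.0) = -1.6500
  sulphur-dioxide contribution → 7.429 μm/a
  chloride contribution → 19.36 μm/a
  total first-year rate 26.79 μm/a
Category bounds: 25…50 μm/a bracket r_corr ⇒ C3

C3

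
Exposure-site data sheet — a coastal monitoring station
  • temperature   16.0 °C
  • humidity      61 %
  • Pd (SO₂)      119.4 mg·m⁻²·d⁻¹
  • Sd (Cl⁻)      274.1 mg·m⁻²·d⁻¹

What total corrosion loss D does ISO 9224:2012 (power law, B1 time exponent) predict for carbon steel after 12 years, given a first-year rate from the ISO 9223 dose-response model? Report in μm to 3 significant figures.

D(12) = 364 μm

carbon steel: T>10 °C ⇒ hinge -0.054·(16.0−10) = -0.3240
  SO₂ term: 1.77·119.4^0.52·exp(0.02·61-0.3240) = 52.14
  Cl⁻ term: 0.102·274.1^0.62·exp(0.033·61+0.04·16.0) = 47.02
  sum: 52.14 + 47.02 → r_corr = 99.16 μm/a
ISO 9224: D(t) = r_corr · t^b with b = 0.523 (carbon steel, B1)
  D(12) = 99.16 × 12^0.523 = 99.16 × 3.668 = 363.7 μm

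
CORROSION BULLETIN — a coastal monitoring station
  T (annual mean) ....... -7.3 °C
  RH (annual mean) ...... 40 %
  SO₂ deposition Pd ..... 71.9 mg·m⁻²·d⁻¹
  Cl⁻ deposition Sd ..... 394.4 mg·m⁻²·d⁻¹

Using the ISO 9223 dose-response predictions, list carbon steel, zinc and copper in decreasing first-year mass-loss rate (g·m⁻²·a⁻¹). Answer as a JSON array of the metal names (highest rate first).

["carbon steel", "zinc", "copper"]

carbon steel: f(T) = +0.150·(T−10) [T≤10 °C] = -2.5950
  Pd branch = 1.77·Pd^0.52·e^(0.02·RH+f) = 2.716 μm/a
  Cl⁻ term: 0.102·394.4^0.62·exp(0.033·40+0.04·-7.3) = 11.6
  r_corr = 2.716 + 11.6 = 14.32 μm/a
  mass loss = 14.32 μm/a × 7.85 g/cm³ = 112.4 g·m⁻²·a⁻¹
zinc: temperature factor f = +0.038·(-17.3) = -0.6574
  SO₂ term: 0.0129·71.9^0.44·exp(0.046·40-0.6574) = 0.2762
  Cl⁻ term: 0.0175·394.4^0.57·exp(0.008·40+0.085·-7.3) = 0.391
  r_corr = 0.2762 + 0.391 = 0.6672 μm/a
  mass loss = 0.6672 μm/a × 7.14 g/cm³ = 4.764 g·m⁻²·a⁻¹
copper: T≤10 °C ⇒ hinge +0.126·(-7.3−10) = -2.1798
  SO₂ term: 0.0053·71.9^0.26·exp(0.059·40-2.1798) = 0.01929
  Cl⁻ term: 0.01025·394.4^0.27·exp(0.036·40+0.049·-7.3) = 0.1519
  r_corr = 0.01929 + 0.1519 = 0.1712 μm/a
  mass loss = 0.1712 μm/a × 8.96 g/cm³ = 1.534 g·m⁻²·a⁻¹
Ordering by g·m⁻²·a⁻¹: carbon steel (112) > zinc (4.76) > copper (1.53)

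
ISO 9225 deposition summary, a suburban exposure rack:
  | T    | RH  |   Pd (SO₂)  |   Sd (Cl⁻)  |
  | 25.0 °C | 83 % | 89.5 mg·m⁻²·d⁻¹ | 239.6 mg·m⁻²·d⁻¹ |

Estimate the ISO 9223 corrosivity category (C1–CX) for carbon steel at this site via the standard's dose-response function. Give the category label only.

C5

carbon steel: T>10 °C ⇒ hinge -0.054·(25.0−10) = -0.8100
  SO₂ term: 1.77·89.5^0.52·exp(0.02·83-0.8100) = 42.86
  Sd branch = 0.102·Sd^0.62·e^(0.033·RH+0.04·T) = 128.1 μm/a
  sum: 42.86 + 128.1 → r_corr = 171 μm/a
ISO 9223 Table 2 (carbon steel): 80 < 171 ≤ 200 μm/a ⇒ C5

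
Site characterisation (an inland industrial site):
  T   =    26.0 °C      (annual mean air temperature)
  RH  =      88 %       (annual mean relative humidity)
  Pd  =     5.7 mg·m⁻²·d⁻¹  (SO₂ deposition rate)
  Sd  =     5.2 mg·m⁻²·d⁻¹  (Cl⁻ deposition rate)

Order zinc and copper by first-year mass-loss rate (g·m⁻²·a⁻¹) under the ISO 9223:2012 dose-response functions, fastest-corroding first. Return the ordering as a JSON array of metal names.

["copper", "zinc"]

zinc: T>10 °C ⇒ hinge -0.071·(26.0−10) = -1.1360
  SO₂ term: 0.0129·5.7^0.44·exp(0.046·88-1.1360) = 0.5103
  Sd branch = 0.0175·Sd^0.57·e^(0.008·RH+0.085·T) = 0.8255 μm/a
  r_corr = 0.5103 + 0.8255 = 1.336 μm/a
  mass loss = 1.336 μm/a × 7.14 g/cm³ = 9.537 g·m⁻²·a⁻¹
copper: f(T) = -0.080·(T−10) [T>10 °C] = -1.2800
  Pd branch = 0.0053·Pd^0.26·e^(0.059·RH+f) = 0.4166 μm/a
  Sd branch = 0.01025·Sd^0.27·e^(0.036·RH+0.049·T) = 1.359 μm/a
  r_corr = 0.4166 + 1.359 = 1.776 μm/a
  mass loss = 1.776 μm/a × 8.96 g/cm³ = 15.91 g·m⁻²·a⁻¹
Ordering by g·m⁻²·a⁻¹: copper (15.9) > zinc (9.54)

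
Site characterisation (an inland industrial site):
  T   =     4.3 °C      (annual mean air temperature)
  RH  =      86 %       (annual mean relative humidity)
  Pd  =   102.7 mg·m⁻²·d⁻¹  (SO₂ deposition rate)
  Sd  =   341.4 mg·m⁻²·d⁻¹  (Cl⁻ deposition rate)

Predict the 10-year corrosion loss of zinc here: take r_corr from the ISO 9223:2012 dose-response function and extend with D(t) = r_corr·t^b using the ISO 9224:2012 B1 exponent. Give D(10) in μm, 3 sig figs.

zinc: temperature factor f = +0.038·(-5.7) = -0.2166
  Pd branch = 0.0129·Pd^0.44·e^(0.046·RH+f) = 4.166 μm/a
  Sd branch = 0.0175·Sd^0.57·e^(0.008·RH+0.085·T) = 1.395 μm/a
  sum: 4.166 + 1.395 → r_corr = 5.56 μm/a
Long-term exponent b (ISO 9224 Table 2, B1) = 0.813
  D(10) = 5.56 × 10^0.813 = 5.56 × 6.501 = 36.15 μm

D(10) = 36.2 μm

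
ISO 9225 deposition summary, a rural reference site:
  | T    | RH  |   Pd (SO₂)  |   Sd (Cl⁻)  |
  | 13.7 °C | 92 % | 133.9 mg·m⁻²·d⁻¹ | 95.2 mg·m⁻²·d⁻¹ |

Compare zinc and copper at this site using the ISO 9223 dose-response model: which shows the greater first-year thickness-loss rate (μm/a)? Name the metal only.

zinc: temperature factor f = -0.071·(3.7) = -0.2627
  SO₂ term: 0.0129·133.9^0.44·exp(0.046·92-0.2627) = 5.891
  Sd branch = 0.0175·Sd^0.57·e^(0.008·RH+0.085·T) = 1.571 μm/a
  sum: 5.891 + 1.571 → r_corr = 7.463 μm/a
copper: f(T) = -0.080·(T−10) [T>10 °C] = -0.2960
  Pd branch = 0.0053·Pd^0.26·e^(0.059·RH+f) = 3.207 μm/a
  Sd branch = 0.01025·Sd^0.27·e^(0.036·RH+0.049·T) = 1.883 μm/a
  sum: 3.207 + 1.883 → r_corr = 5.09 μm/a
Ordering by μm/a: zinc (7.46) > copper (5.09)

zinc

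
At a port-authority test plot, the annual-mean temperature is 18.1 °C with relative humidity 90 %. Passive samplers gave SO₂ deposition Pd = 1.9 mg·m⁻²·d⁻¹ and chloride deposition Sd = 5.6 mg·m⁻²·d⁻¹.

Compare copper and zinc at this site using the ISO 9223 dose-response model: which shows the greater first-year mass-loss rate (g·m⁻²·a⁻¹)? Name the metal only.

copper

copper: temperature factor f = -0.080·(8.1) = -0.6480
  SO₂ term: 0.0053·1.9^0.26·exp(0.059·90-0.6480) = 0.6629
  Sd branch = 0.01025·Sd^0.27·e^(0.036·RH+0.049·T) = 1.012 μm/a
  r_corr = 0.6629 + 1.012 = 1.675 μm/a
  mass loss = 1.675 μm/a × 8.96 g/cm³ = 15 g·m⁻²·a⁻¹
zinc: f(T) = -0.071·(T−10) [T>10 °C] = -0.5751
  SO₂ term: 0.0129·1.9^0.44·exp(0.046·90-0.5751) = 0.6046
  Sd branch = 0.0175·Sd^0.57·e^(0.008·RH+0.085·T) = 0.4471 μm/a
  sum: 0.6046 + 0.4471 → r_corr = 1.052 μm/a
  mass loss = 1.052 μm/a × 7.14 g/cm³ = 7.509 g·m⁻²·a⁻¹
Ordering by g·m⁻²·a⁻¹: copper (15) > zinc (7.51)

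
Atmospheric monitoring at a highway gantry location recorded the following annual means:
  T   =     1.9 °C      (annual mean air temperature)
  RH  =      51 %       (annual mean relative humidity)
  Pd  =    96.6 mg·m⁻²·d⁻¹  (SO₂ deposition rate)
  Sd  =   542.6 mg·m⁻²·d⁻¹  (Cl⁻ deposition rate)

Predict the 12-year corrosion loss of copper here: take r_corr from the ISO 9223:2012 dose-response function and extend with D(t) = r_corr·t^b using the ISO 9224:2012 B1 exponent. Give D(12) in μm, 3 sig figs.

D(12) = 2.69 μm

copper: temperature factor f = +0.126·(-8.1) = -1.0206
  Pd branch = 0.0053·Pd^0.26·e^(0.059·RH+f) = 0.127 μm/a
  Cl⁻ term: 0.01025·542.6^0.27·exp(0.036·51+0.049·1.9) = 0.3862
  sum: 0.127 + 0.3862 → r_corr = 0.5133 μm/a
Power-law: D(12) = r_corr · 12^0.667
  D(12) = 0.5133 × 12^0.667 = 0.5133 × 5.246 = 2.692 μm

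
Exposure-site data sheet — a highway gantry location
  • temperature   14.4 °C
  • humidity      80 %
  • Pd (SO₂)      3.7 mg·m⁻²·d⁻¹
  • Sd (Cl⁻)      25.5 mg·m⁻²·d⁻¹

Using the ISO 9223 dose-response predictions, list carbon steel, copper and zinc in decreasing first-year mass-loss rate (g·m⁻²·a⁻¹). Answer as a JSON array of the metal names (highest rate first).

["carbon steel", "copper", "zinc"]

carbon steel: f(T) = -0.054·(T−10) [T>10 °C] = -0.2376
  sulphur-dioxide contribution → 13.65 μm/a
  chloride contribution → 18.94 μm/a
  ⇒ r_corr(carbon steel) = 32.59 μm/a
  mass loss = 32.59 μm/a × 7.85 g/cm³ = 255.8 g·m⁻²·a⁻¹
copper: temperature factor f = -0.080·(4.4) = -0.3520
  sulphur-dioxide contribution → 0.5875 μm/a
  chloride contribution → 0.8865 μm/a
  total first-year rate 1.474 μm/a
  mass loss = 1.474 μm/a × 8.96 g/cm³ = 13.21 g·m⁻²·a⁻¹
zinc: f(T) = -0.071·(T−10) [T>10 °C] = -0.3124
  sulphur-dioxide contribution → 0.6655 μm/a
  chloride contribution → 0.715 μm/a
  ⇒ r_corr(zinc) = 1.38 μm/a
  mass loss = 1.38 μm/a × 7.14 g/cm³ = 9.856 g·m⁻²·a⁻¹
Ordering by g·m⁻²·a⁻¹: carbon steel (256) > copper (13.2) > zinc (9.86)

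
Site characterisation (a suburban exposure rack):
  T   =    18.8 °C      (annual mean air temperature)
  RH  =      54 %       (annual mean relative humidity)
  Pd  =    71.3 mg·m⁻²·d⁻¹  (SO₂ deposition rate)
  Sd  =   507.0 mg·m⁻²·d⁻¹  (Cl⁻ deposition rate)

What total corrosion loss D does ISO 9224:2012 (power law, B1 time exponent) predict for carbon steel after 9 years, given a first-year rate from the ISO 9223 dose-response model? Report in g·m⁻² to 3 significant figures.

carbon steel: temperature factor f = -0.054·(8.8) = -0.4752
  sulphur-dioxide contribution → 29.8 μm/a
  chloride contribution → 61.12 μm/a
  ⇒ r_corr(carbon steel) = 90.93 μm/a
ISO 9224: D(t) = r_corr · t^b with b = 0.523 (carbon steel, B1)
  D(9) = 90.93 × 9^0.523 = 90.93 × 3.156 = 286.9 μm
  Mass loss = 286.9 μm × 7.85 g/cm³ = 2252 g·m⁻²

D(9) = 2.25e+03 g·m⁻²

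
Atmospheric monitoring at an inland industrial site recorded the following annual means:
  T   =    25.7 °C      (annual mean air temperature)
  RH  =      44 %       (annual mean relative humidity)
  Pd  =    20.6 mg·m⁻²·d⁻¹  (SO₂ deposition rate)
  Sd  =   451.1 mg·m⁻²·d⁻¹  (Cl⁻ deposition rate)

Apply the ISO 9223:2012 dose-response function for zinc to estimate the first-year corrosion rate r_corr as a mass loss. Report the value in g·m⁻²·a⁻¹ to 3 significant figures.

r_corr = 52.3 g·m⁻²·a⁻¹

zinc: f(T) = -0.071·(T−10) [T>10 °C] = -1.1147
  sulphur-dioxide contribution → 0.1212 μm/a
  chloride contribution → 7.204 μm/a
  total first-year rate 7.325 μm/a
Convert to mass loss: 7.325 μm/a × 7.14 g/cm³ = 52.3 g·m⁻²·a⁻¹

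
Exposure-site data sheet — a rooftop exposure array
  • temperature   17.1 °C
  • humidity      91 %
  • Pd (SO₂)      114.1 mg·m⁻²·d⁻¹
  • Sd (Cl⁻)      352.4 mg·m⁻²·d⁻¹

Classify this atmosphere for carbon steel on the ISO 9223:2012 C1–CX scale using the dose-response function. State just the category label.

carbon steel: f(T) = -0.054·(T−10) [T>10 °C] = -0.3834
  SO₂ term: 1.77·114.1^0.52·exp(0.02·91-0.3834) = 87.43
  Cl⁻ term: 0.102·352.4^0.62·exp(0.033·91+0.04·17.1) = 154.5
  r_corr = 87.43 + 154.5 = 242 μm/a
Category bounds: 200…700 μm/a bracket r_corr ⇒ CX

CX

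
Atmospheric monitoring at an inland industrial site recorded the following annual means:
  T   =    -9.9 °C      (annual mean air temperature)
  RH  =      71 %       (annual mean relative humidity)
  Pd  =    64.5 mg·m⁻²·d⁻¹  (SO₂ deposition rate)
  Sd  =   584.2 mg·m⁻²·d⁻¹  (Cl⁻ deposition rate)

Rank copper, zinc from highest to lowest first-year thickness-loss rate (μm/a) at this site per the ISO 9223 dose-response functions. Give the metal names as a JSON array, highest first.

["zinc", "copper"]

copper: temperature factor f = +0.126·(-19.9) = -2.5074
  sulphur-dioxide contribution → 0.08415 μm/a
  chloride contribution → 0.454 μm/a
  total first-year rate 0.5382 μm/a
zinc: f(T) = +0.038·(T−10) [T≤10 °C] = -0.7562
  sulphur-dioxide contribution → 0.9926 μm/a
  chloride contribution → 0.5026 μm/a
  total first-year rate 1.495 μm/a
Ordering by μm/a: zinc (1.5) > copper (0.538)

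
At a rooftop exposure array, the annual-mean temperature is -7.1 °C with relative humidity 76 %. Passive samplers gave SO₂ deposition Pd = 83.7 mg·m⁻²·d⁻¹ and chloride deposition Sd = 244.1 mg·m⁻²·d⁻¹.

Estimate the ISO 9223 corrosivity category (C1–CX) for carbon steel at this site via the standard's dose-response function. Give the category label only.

C3

carbon steel: f(T) = +0.150·(T−10) [T≤10 °C] = -2.5650
  sulphur-dioxide contribution → 6.222 μm/a
  chloride contribution → 28.49 μm/a
  total first-year rate 34.72 μm/a
Category bounds: 25…50 μm/a bracket r_corr ⇒ C3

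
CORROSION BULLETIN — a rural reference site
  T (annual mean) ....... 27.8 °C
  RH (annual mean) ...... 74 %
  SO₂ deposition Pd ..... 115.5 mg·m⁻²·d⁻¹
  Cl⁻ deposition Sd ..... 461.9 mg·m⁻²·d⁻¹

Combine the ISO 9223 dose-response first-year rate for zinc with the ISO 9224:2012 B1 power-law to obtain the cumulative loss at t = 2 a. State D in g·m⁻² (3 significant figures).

D(2) = 150 g·m⁻²

zinc: T>10 °C ⇒ hinge -0.071·(27.8−10) = -1.2638
  Pd branch = 0.0129·Pd^0.44·e^(0.046·RH+f) = 0.8863 μm/a
  Sd branch = 0.0175·Sd^0.57·e^(0.008·RH+0.085·T) = 11.1 μm/a
  r_corr = 0.8863 + 11.1 = 11.98 μm/a
Long-term exponent b (ISO 9224 Table 2, B1) = 0.813
  D(2) = 11.98 × 2^0.813 = 11.98 × 1.757 = 21.05 μm
  Mass loss = 21.05 μm × 7.14 g/cm³ = 150.3 g·m⁻²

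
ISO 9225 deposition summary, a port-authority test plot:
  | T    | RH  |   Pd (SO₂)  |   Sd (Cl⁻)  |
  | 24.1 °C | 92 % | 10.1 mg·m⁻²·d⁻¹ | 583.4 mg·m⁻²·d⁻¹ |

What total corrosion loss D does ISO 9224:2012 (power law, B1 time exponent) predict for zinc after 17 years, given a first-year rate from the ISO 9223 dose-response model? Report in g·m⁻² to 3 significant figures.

zinc: f(T) = -0.071·(T−10) [T>10 °C] = -1.0011
  sulphur-dioxide contribution → 0.9029 μm/a
  chloride contribution → 10.69 μm/a
  ⇒ r_corr(zinc) = 11.59 μm/a
ISO 9224: D(t) = r_corr · t^b with b = 0.813 (zinc, B1)
  D(17) = 11.59 × 17^0.813 = 11.59 × 10.01 = 116 μm
  Mass loss = 116 μm × 7.14 g/cm³ = 828.3 g·m⁻²

D(17) = 828 g·m⁻²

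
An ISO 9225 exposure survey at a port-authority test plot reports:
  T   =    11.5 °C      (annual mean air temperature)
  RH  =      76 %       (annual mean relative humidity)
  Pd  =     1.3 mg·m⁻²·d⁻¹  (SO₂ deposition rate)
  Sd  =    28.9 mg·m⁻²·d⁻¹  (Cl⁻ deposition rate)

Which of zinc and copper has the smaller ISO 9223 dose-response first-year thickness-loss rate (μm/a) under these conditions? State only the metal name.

zinc

zinc: T>10 °C ⇒ hinge -0.071·(11.5−10) = -0.1065
  SO₂ term: 0.0129·1.3^0.44·exp(0.046·76-0.1065) = 0.4293
  Sd branch = 0.0175·Sd^0.57·e^(0.008·RH+0.085·T) = 0.5812 μm/a
  r_corr = 0.4293 + 0.5812 = 1.011 μm/a
copper: temperature factor f = -0.080·(1.5) = -0.1200
  Pd branch = 0.0053·Pd^0.26·e^(0.059·RH+f) = 0.4458 μm/a
  Cl⁻ term: 0.01025·28.9^0.27·exp(0.036·76+0.049·11.5) = 0.6888
  sum: 0.4458 + 0.6888 → r_corr = 1.135 μm/a
Ordering by μm/a: copper (1.13) > zinc (1.01)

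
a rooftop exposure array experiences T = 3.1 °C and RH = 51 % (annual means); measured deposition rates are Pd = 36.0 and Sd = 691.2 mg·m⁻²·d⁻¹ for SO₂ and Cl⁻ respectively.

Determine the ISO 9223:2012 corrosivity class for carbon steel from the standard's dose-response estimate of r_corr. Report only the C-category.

C3

carbon steel: T≤10 °C ⇒ hinge +0.150·(3.1−10) = -1.0350
  Pd branch = 1.77·Pd^0.52·e^(0.02·RH+f) = 11.24 μm/a
  Sd branch = 0.102·Sd^0.62·e^(0.033·RH+0.04·T) = 35.8 μm/a
  r_corr = 11.24 + 35.8 = 47.04 μm/a
ISO 9223 Table 2 (carbon steel): 25 < 47 ≤ 50 μm/a ⇒ C3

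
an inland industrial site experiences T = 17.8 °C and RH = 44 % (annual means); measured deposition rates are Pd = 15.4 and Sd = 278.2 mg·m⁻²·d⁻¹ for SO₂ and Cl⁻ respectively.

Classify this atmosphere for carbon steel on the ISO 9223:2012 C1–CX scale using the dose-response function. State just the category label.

carbon steel: T>10 °C ⇒ hinge -0.054·(17.8−10) = -0.4212
  sulphur-dioxide contribution → 11.61 μm/a
  chloride contribution → 29.1 μm/a
  total first-year rate 40.71 μm/a
ISO 9223 Table 2 (carbon steel): 25 < 40.7 ≤ 50 μm/a ⇒ C3

C3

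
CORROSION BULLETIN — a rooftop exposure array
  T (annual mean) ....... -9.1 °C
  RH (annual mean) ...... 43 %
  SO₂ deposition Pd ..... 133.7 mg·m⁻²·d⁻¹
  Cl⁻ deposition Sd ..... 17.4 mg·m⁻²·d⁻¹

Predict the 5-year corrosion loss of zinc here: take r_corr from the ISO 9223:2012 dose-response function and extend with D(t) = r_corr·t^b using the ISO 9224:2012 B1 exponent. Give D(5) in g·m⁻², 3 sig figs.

D(5) = 11.8 g·m⁻²

zinc: T≤10 °C ⇒ hinge +0.038·(-9.1−10) = -0.7258
  sulphur-dioxide contribution → 0.389 μm/a
  chloride contribution → 0.05803 μm/a
  ⇒ r_corr(zinc) = 0.447 μm/a
Long-term exponent b (ISO 9224 Table 2, B1) = 0.813
  D(5) = 0.447 × 5^0.813 = 0.447 × 3.701 = 1.654 μm
  Mass loss = 1.654 μm × 7.14 g/cm³ = 11.81 g·m⁻²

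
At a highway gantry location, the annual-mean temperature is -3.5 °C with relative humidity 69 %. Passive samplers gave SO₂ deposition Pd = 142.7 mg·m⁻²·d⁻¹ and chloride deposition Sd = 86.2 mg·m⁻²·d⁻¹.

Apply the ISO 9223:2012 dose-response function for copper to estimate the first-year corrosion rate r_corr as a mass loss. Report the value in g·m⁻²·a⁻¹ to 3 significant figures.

copper: temperature factor f = +0.126·(-13.5) = -1.7010
  SO₂ term: 0.0053·142.7^0.26·exp(0.059·69-1.7010) = 0.2059
  Sd branch = 0.01025·Sd^0.27·e^(0.036·RH+0.049·T) = 0.3448 μm/a
  sum: 0.2059 + 0.3448 → r_corr = 0.5508 μm/a
Convert to mass loss: 0.5508 μm/a × 8.96 g/cm³ = 4.935 g·m⁻²·a⁻¹

r_corr = 4.93 g·m⁻²·a⁻¹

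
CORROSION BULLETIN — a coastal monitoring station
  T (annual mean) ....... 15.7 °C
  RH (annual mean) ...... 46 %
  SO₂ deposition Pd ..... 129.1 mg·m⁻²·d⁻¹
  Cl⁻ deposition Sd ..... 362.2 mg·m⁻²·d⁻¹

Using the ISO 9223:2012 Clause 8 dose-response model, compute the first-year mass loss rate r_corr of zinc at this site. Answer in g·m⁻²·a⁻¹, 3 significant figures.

zinc: temperature factor f = -0.071·(5.7) = -0.4047
  SO₂ term: 0.0129·129.1^0.44·exp(0.046·46-0.4047) = 0.6062
  Cl⁻ term: 0.0175·362.2^0.57·exp(0.008·46+0.085·15.7) = 2.761
  sum: 0.6062 + 2.761 → r_corr = 3.367 μm/a
Convert to mass loss: 3.367 μm/a × 7.14 g/cm³ = 24.04 g·m⁻²·a⁻¹

r_corr = 24.0 g·m⁻²·a⁻¹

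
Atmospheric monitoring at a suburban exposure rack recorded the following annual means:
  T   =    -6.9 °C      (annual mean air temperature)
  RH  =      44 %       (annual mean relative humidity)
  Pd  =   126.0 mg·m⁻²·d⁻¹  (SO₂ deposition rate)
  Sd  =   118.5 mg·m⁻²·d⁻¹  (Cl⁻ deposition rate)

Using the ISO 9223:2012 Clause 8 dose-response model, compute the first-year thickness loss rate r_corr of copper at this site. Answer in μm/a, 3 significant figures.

copper: f(T) = +0.126·(T−10) [T≤10 °C] = -2.1294
  Pd branch = 0.0053·Pd^0.26·e^(0.059·RH+f) = 0.02972 μm/a
  Cl⁻ term: 0.01025·118.5^0.27·exp(0.036·44+0.049·-6.9) = 0.1293
  sum: 0.02972 + 0.1293 → r_corr = 0.1591 μm/a

r_corr = 0.159 μm/a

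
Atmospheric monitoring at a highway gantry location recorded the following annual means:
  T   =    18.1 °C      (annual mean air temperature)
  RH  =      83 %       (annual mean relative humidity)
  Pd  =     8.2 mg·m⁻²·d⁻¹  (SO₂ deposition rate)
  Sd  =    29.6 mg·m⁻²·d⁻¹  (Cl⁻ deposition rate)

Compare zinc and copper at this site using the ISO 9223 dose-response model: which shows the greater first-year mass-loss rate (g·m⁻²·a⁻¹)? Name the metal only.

copper

zinc: temperature factor f = -0.071·(8.1) = -0.5751
  SO₂ term: 0.0129·8.2^0.44·exp(0.046·83-0.5751) = 0.8338
  Sd branch = 0.0175·Sd^0.57·e^(0.008·RH+0.085·T) = 1.092 μm/a
  r_corr = 0.8338 + 1.092 = 1.926 μm/a
  mass loss = 1.926 μm/a × 7.14 g/cm³ = 13.75 g·m⁻²·a⁻¹
copper: T>10 °C ⇒ hinge -0.080·(18.1−10) = -0.6480
  Pd branch = 0.0053·Pd^0.26·e^(0.059·RH+f) = 0.6415 μm/a
  Sd branch = 0.01025·Sd^0.27·e^(0.036·RH+0.049·T) = 1.233 μm/a
  r_corr = 0.6415 + 1.233 = 1.874 μm/a
  mass loss = 1.874 μm/a × 8.96 g/cm³ = 16.79 g·m⁻²·a⁻¹
Ordering by g·m⁻²·a⁻¹: copper (16.8) > zinc (13.7)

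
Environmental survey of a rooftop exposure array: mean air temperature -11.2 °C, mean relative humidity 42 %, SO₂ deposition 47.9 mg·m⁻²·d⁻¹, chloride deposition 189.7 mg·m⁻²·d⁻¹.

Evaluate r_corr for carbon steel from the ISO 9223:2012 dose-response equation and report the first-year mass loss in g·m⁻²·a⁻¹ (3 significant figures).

r_corr = 62.9 g·m⁻²·a⁻¹

carbon steel: temperature factor f = +0.150·(-21.2) = -3.1800
  sulphur-dioxide contribution → 1.275 μm/a
  chloride contribution → 6.736 μm/a
  ⇒ r_corr(carbon steel) = 8.01 μm/a
Convert to mass loss: 8.01 μm/a × 7.85 g/cm³ = 62.88 g·m⁻²·a⁻¹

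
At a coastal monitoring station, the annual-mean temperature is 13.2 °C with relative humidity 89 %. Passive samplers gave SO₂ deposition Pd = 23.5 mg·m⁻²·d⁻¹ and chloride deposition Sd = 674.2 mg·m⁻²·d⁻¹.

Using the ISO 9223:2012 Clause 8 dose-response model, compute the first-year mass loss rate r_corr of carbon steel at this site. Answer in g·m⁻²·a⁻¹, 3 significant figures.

carbon steel: temperature factor f = -0.054·(3.2) = -0.1728
  Pd branch = 1.77·Pd^0.52·e^(0.02·RH+f) = 45.6 μm/a
  Sd branch = 0.102·Sd^0.62·e^(0.033·RH+0.04·T) = 185 μm/a
  r_corr = 45.6 + 185 = 230.6 μm/a
Convert to mass loss: 230.6 μm/a × 7.85 g/cm³ = 1811 g·m⁻²·a⁻¹

r_corr = 1.81e+03 g·m⁻²·a⁻¹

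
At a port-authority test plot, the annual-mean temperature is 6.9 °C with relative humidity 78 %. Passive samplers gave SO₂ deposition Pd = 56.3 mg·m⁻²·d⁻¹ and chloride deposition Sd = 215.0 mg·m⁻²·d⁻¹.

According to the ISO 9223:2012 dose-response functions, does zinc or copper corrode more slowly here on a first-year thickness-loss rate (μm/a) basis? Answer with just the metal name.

copper

zinc: f(T) = +0.038·(T−10) [T≤10 °C] = -0.1178
  SO₂ term: 0.0129·56.3^0.44·exp(0.046·78-0.1178) = 2.443
  Sd branch = 0.0175·Sd^0.57·e^(0.008·RH+0.085·T) = 1.254 μm/a
  r_corr = 2.443 + 1.254 = 3.697 μm/a
copper: temperature factor f = +0.126·(-3.1) = -0.3906
  Pd branch = 0.0053·Pd^0.26·e^(0.059·RH+f) = 1.02 μm/a
  Cl⁻ term: 0.01025·215.0^0.27·exp(0.036·78+0.049·6.9) = 1.016
  r_corr = 1.02 + 1.016 = 2.035 μm/a
Ordering by μm/a: zinc (3.7) > copper (2.04)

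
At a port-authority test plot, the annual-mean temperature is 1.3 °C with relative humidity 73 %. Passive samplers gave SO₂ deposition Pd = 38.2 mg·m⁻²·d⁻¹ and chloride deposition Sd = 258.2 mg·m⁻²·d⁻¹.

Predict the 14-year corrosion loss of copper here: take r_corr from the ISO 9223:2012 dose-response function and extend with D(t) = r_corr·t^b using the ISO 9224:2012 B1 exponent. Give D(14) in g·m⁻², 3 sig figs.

copper: T≤10 °C ⇒ hinge +0.126·(1.3−10) = -1.0962
  Pd branch = 0.0053·Pd^0.26·e^(0.059·RH+f) = 0.3389 μm/a
  Cl⁻ term: 0.01025·258.2^0.27·exp(0.036·73+0.049·1.3) = 0.6776
  sum: 0.3389 + 0.6776 → r_corr = 1.016 μm/a
ISO 9224: D(t) = r_corr · t^b with b = 0.667 (copper, B1)
  D(14) = 1.016 × 14^0.667 = 1.016 × 5.814 = 5.909 μm
  Mass loss = 5.909 μm × 8.96 g/cm³ = 52.95 g·m⁻²

D(14) = 52.9 g·m⁻²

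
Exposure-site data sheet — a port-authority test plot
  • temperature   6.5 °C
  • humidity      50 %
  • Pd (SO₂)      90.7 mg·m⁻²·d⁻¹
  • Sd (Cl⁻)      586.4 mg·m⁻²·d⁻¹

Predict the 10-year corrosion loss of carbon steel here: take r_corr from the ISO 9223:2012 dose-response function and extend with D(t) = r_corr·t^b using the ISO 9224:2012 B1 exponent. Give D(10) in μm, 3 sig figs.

carbon steel: f(T) = +0.150·(T−10) [T≤10 °C] = -0.5250
  SO₂ term: 1.77·90.7^0.52·exp(0.02·50-0.5250) = 29.66
  Cl⁻ term: 0.102·586.4^0.62·exp(0.033·50+0.04·6.5) = 35.84
  r_corr = 29.66 + 35.84 = 65.5 μm/a
Long-term exponent b (ISO 9224 Table 2, B1) = 0.523
  D(10) = 65.5 × 10^0.523 = 65.5 × 3.334 = 218.4 μm

D(10) = 218 μm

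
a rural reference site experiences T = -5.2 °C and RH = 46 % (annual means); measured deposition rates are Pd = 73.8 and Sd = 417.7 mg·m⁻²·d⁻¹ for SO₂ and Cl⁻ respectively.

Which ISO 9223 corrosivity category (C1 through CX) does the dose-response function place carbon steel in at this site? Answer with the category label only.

carbon steel: f(T) = +0.150·(T−10) [T≤10 °C] = -2.2800
  SO₂ term: 1.77·73.8^0.52·exp(0.02·46-2.2800) = 4.253
  Sd branch = 0.102·Sd^0.62·e^(0.033·RH+0.04·T) = 15.94 μm/a
  r_corr = 4.253 + 15.94 = 20.19 μm/a
20.2 μm/a falls in (1.3, 25] for carbon steel → category C2

C2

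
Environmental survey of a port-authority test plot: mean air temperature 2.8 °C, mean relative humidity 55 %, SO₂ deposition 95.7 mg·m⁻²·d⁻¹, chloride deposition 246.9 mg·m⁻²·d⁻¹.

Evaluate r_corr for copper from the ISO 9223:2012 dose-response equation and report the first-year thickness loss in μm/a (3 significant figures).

r_corr = 0.557 μm/a

copper: T≤10 °C ⇒ hinge +0.126·(2.8−10) = -0.9072
  SO₂ term: 0.0053·95.7^0.26·exp(0.059·55-0.9072) = 0.1797
  Cl⁻ term: 0.01025·246.9^0.27·exp(0.036·55+0.049·2.8) = 0.3769
  r_corr = 0.1797 + 0.3769 = 0.5566 μm/a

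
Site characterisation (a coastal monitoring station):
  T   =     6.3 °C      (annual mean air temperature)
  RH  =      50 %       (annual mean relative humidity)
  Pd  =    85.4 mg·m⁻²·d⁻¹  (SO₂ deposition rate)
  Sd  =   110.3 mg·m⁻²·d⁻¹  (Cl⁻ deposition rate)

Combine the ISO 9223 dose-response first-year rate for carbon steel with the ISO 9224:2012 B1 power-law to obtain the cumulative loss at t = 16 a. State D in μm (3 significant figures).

carbon steel: temperature factor f = +0.150·(-3.7) = -0.5550
  Pd branch = 1.77·Pd^0.52·e^(0.02·RH+f) = 27.9 μm/a
  Cl⁻ term: 0.102·110.3^0.62·exp(0.033·50+0.04·6.3) = 12.62
  sum: 27.9 + 12.62 → r_corr = 40.52 μm/a
Power-law: D(16) = r_corr · 16^0.523
  D(16) = 40.52 × 16^0.523 = 40.52 × 4.263 = 172.7 μm

D(16) = 173 μm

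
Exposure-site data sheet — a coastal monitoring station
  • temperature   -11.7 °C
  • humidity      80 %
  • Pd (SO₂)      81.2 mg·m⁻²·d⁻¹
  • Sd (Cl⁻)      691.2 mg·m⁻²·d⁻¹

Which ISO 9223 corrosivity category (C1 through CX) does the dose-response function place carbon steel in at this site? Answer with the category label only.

C4

carbon steel: temperature factor f = +0.150·(-21.7) = -3.2550
  SO₂ term: 1.77·81.2^0.52·exp(0.02·80-3.2550) = 3.328
  Cl⁻ term: 0.102·691.2^0.62·exp(0.033·80+0.04·-11.7) = 51.58
  r_corr = 3.328 + 51.58 = 54.9 μm/a
ISO 9223 Table 2 (carbon steel): 50 < 54.9 ≤ 80 μm/a ⇒ C4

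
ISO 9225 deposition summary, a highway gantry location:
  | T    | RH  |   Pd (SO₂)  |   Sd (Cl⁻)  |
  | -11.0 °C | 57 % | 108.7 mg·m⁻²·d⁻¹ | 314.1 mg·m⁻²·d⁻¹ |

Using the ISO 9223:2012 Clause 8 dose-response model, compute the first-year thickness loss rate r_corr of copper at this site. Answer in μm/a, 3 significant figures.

copper: T≤10 °C ⇒ hinge +0.126·(-11.0−10) = -2.6460
  sulphur-dioxide contribution → 0.03674 μm/a
  chloride contribution → 0.2198 μm/a
  total first-year rate 0.2565 μm/a

r_corr = 0.257 μm/a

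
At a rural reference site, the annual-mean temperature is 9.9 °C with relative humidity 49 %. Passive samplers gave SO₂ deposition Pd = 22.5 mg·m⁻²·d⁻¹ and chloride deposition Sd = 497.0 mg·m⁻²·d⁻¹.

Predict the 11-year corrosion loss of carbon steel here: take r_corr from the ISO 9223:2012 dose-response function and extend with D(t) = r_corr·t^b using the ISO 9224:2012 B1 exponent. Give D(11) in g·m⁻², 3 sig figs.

carbon steel: temperature factor f = +0.150·(-0.1) = -0.0150
  sulphur-dioxide contribution → 23.45 μm/a
  chloride contribution → 35.86 μm/a
  ⇒ r_corr(carbon steel) = 59.31 μm/a
Long-term exponent b (ISO 9224 Table 2, B1) = 0.523
  D(11) = 59.31 × 11^0.523 = 59.31 × 3.505 = 207.9 μm
  Mass loss = 207.9 μm × 7.85 g/cm³ = 1632 g·m⁻²

D(11) = 1.63e+03 g·m⁻²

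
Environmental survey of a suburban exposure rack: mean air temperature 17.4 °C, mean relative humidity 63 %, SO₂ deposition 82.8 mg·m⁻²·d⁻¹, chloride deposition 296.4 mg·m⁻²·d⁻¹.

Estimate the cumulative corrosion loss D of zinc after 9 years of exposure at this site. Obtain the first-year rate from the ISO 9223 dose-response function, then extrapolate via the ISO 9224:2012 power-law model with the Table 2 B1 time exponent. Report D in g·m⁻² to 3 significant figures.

D(9) = 180 g·m⁻²

zinc: temperature factor f = -0.071·(7.4) = -0.5254
  sulphur-dioxide contribution → 0.9659 μm/a
  chloride contribution → 3.26 μm/a
  ⇒ r_corr(zinc) = 4.226 μm/a
Long-term exponent b (ISO 9224 Table 2, B1) = 0.813
  D(9) = 4.226 × 9^0.813 = 4.226 × 5.968 = 25.22 μm
  Mass loss = 25.22 μm × 7.14 g/cm³ = 180.1 g·m⁻²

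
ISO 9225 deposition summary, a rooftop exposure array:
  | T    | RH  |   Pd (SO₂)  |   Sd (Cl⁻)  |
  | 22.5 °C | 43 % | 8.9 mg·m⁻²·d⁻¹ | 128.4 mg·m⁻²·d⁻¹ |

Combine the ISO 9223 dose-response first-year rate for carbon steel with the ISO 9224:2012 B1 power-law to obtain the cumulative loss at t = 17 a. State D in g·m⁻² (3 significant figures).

carbon steel: temperature factor f = -0.054·(12.5) = -0.6750
  sulphur-dioxide contribution → 6.637 μm/a
  chloride contribution → 21.04 μm/a
  ⇒ r_corr(carbon steel) = 27.68 μm/a
ISO 9224: D(t) = r_corr · t^b with b = 0.523 (carbon steel, B1)
  D(17) = 27.68 × 17^0.523 = 27.68 × 4.401 = 121.8 μm
  Mass loss = 121.8 μm × 7.85 g/cm³ = 956.1 g·m⁻²

D(17) = 956 g·m⁻²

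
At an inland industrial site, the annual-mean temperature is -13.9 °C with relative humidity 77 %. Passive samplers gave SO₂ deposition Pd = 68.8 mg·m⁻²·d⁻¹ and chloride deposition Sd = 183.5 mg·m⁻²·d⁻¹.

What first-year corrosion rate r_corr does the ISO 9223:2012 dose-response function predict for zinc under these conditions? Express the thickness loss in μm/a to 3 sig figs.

r_corr = 1.35 μm/a

zinc: T≤10 °C ⇒ hinge +0.038·(-13.9−10) = -0.9082
  SO₂ term: 0.0129·68.8^0.44·exp(0.046·77-0.9082) = 1.156
  Cl⁻ term: 0.0175·183.5^0.57·exp(0.008·77+0.085·-13.9) = 0.194
  r_corr = 1.156 + 0.194 = 1.35 μm/a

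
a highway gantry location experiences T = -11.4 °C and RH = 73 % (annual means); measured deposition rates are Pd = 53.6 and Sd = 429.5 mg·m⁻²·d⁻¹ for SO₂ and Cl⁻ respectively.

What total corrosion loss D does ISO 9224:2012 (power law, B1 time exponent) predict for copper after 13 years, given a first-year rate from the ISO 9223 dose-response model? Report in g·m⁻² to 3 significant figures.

D(13) = 24.4 g·m⁻²

copper: temperature factor f = +0.126·(-21.4) = -2.6964
  Pd branch = 0.0053·Pd^0.26·e^(0.059·RH+f) = 0.0747 μm/a
  Cl⁻ term: 0.01025·429.5^0.27·exp(0.036·73+0.049·-11.4) = 0.4172
  r_corr = 0.0747 + 0.4172 = 0.4919 μm/a
Power-law: D(13) = r_corr · 13^0.667
  D(13) = 0.4919 × 13^0.667 = 0.4919 × 5.534 = 2.722 μm
  Mass loss = 2.722 μm × 8.96 g/cm³ = 24.39 g·m⁻²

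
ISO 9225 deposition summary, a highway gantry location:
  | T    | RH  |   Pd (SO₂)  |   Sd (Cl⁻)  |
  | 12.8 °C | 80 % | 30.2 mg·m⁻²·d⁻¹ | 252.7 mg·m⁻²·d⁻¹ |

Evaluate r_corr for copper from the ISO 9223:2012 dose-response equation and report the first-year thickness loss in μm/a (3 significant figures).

copper: f(T) = -0.080·(T−10) [T>10 °C] = -0.2240
  sulphur-dioxide contribution → 1.153 μm/a
  chloride contribution → 1.523 μm/a
  ⇒ r_corr(copper) = 2.675 μm/a

r_corr = 2.68 μm/a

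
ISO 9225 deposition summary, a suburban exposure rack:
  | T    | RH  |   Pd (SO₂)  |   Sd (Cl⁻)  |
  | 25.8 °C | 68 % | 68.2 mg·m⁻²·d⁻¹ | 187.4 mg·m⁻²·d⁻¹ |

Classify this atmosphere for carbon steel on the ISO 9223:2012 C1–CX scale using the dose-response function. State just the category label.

carbon steel: temperature factor f = -0.054·(15.8) = -0.8532
  sulphur-dioxide contribution → 26.4 μm/a
  chloride contribution → 69.26 μm/a
  ⇒ r_corr(carbon steel) = 95.66 μm/a
ISO 9223 Table 2 (carbon steel): 80 < 95.7 ≤ 200 μm/a ⇒ C5

C5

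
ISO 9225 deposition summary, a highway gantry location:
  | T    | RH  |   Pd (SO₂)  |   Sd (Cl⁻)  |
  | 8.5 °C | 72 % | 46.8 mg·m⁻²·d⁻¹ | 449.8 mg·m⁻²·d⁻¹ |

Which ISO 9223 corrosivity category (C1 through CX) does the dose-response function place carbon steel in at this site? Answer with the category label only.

carbon steel: f(T) = +0.150·(T−10) [T≤10 °C] = -0.2250
  sulphur-dioxide contribution → 44.07 μm/a
  chloride contribution → 68.08 μm/a
  ⇒ r_corr(carbon steel) = 112.2 μm/a
Category bounds: 80…200 μm/a bracket r_corr ⇒ C5

C5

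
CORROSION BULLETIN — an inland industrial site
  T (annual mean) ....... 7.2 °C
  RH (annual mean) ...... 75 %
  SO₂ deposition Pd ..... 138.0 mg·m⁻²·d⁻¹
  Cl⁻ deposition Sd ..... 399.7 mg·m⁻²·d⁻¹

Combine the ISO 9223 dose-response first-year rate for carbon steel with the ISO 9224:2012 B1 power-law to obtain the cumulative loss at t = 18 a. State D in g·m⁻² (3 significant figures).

carbon steel: temperature factor f = +0.150·(-2.8) = -0.4200
  sulphur-dioxide contribution → 67.57 μm/a
  chloride contribution → 66.32 μm/a
  total first-year rate 133.9 μm/a
ISO 9224: D(t) = r_corr · t^b with b = 0.523 (carbon steel, B1)
  D(18) = 133.9 × 18^0.523 = 133.9 × 4.534 = 607.1 μm
  Mass loss = 607.1 μm × 7.85 g/cm³ = 4766 g·m⁻²

D(18) = 4.77e+03 g·m⁻²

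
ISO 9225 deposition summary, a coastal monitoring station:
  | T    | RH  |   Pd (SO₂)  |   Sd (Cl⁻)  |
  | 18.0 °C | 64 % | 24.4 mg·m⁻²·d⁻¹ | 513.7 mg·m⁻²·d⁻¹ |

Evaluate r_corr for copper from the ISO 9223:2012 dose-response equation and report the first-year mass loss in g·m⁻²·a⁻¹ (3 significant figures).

r_corr = 14.5 g·m⁻²·a⁻¹

copper: f(T) = -0.080·(T−10) [T>10 °C] = -0.6400
  Pd branch = 0.0053·Pd^0.26·e^(0.059·RH+f) = 0.2799 μm/a
  Cl⁻ term: 0.01025·513.7^0.27·exp(0.036·64+0.049·18.0) = 1.337
  r_corr = 0.2799 + 1.337 = 1.617 μm/a
Convert to mass loss: 1.617 μm/a × 8.96 g/cm³ = 14.49 g·m⁻²·a⁻¹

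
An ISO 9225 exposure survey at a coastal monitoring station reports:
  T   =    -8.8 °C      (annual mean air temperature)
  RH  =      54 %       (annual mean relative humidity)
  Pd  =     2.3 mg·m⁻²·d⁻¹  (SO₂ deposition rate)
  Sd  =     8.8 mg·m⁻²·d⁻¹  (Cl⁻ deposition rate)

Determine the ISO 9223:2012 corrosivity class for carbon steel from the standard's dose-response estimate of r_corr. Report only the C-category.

carbon steel: f(T) = +0.150·(T−10) [T≤10 °C] = -2.8200
  SO₂ term: 1.77·2.3^0.52·exp(0.02·54-2.8200) = 0.4791
  Cl⁻ term: 0.102·8.8^0.62·exp(0.033·54+0.04·-8.8) = 1.641
  sum: 0.4791 + 1.641 → r_corr = 2.12 μm/a
ISO 9223 Table 2 (carbon steel): 1.3 < 2.12 ≤ 25 μm/a ⇒ C2

C2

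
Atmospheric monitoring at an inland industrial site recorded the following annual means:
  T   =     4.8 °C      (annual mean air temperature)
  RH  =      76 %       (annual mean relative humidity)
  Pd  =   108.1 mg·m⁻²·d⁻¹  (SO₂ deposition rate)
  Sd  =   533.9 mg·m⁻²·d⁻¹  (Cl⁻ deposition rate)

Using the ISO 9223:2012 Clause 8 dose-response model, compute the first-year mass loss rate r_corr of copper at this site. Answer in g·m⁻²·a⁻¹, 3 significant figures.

r_corr = 17.2 g·m⁻²·a⁻¹

copper: T≤10 °C ⇒ hinge +0.126·(4.8−10) = -0.6552
  Pd branch = 0.0053·Pd^0.26·e^(0.059·RH+f) = 0.8239 μm/a
  Cl⁻ term: 0.01025·533.9^0.27·exp(0.036·76+0.049·4.8) = 1.09
  sum: 0.8239 + 1.09 → r_corr = 1.914 μm/a
Convert to mass loss: 1.914 μm/a × 8.96 g/cm³ = 17.15 g·m⁻²·a⁻¹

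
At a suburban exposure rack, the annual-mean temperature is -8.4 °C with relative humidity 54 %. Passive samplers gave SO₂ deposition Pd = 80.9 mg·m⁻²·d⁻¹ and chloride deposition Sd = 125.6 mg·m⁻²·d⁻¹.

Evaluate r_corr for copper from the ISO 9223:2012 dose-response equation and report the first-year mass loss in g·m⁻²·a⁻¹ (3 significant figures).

copper: temperature factor f = +0.126·(-18.4) = -2.3184
  SO₂ term: 0.0053·80.9^0.26·exp(0.059·54-2.3184) = 0.03955
  Cl⁻ term: 0.01025·125.6^0.27·exp(0.036·54+0.049·-8.4) = 0.175
  sum: 0.03955 + 0.175 → r_corr = 0.2145 μm/a
Convert to mass loss: 0.2145 μm/a × 8.96 g/cm³ = 1.922 g·m⁻²·a⁻¹

r_corr = 1.92 g·m⁻²·a⁻¹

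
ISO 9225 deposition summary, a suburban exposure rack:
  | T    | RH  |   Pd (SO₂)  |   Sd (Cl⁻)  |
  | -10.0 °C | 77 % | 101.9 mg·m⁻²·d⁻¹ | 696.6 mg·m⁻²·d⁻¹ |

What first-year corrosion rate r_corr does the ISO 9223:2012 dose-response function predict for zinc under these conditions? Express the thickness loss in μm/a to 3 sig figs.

zinc: f(T) = +0.038·(T−10) [T≤10 °C] = -0.7600
  SO₂ term: 0.0129·101.9^0.44·exp(0.046·77-0.7600) = 1.594
  Cl⁻ term: 0.0175·696.6^0.57·exp(0.008·77+0.085·-10.0) = 0.578
  r_corr = 1.594 + 0.578 = 2.172 μm/a

r_corr = 2.17 μm/a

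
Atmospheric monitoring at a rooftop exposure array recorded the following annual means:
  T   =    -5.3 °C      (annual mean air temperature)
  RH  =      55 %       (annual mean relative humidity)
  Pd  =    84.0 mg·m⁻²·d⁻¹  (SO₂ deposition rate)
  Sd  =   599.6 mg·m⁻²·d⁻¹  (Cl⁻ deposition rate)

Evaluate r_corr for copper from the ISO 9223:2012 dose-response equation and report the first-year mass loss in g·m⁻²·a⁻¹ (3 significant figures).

r_corr = 3.45 g·m⁻²·a⁻¹

copper: temperature factor f = +0.126·(-15.3) = -1.9278
  sulphur-dioxide contribution → 0.06261 μm/a
  chloride contribution → 0.322 μm/a
  total first-year rate 0.3846 μm/a
Convert to mass loss: 0.3846 μm/a × 8.96 g/cm³ = 3.446 g·m⁻²·a⁻¹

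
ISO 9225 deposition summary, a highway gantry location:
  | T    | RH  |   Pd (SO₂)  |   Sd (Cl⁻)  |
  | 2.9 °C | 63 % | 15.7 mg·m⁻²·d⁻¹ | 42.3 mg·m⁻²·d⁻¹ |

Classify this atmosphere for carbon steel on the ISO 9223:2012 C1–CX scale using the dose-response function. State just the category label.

carbon steel: f(T) = +0.150·(T−10) [T≤10 °C] = -1.0650
  SO₂ term: 1.77·15.7^0.52·exp(0.02·63-1.0650) = 9.006
  Cl⁻ term: 0.102·42.3^0.62·exp(0.033·63+0.04·2.9) = 9.337
  sum: 9.006 + 9.337 → r_corr = 18.34 μm/a
ISO 9223 Table 2 (carbon steel): 1.3 < 18.3 ≤ 25 μm/a ⇒ C2

C2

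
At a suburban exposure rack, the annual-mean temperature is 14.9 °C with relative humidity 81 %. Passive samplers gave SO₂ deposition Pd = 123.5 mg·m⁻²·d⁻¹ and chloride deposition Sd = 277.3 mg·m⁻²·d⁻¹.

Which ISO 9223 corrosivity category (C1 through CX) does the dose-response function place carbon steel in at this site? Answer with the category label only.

carbon steel: temperature factor f = -0.054·(4.9) = -0.2646
  sulphur-dioxide contribution → 84 μm/a
  chloride contribution → 87.69 μm/a
  ⇒ r_corr(carbon steel) = 171.7 μm/a
ISO 9223 Table 2 (carbon steel): 80 < 172 ≤ 200 μm/a ⇒ C5

C5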